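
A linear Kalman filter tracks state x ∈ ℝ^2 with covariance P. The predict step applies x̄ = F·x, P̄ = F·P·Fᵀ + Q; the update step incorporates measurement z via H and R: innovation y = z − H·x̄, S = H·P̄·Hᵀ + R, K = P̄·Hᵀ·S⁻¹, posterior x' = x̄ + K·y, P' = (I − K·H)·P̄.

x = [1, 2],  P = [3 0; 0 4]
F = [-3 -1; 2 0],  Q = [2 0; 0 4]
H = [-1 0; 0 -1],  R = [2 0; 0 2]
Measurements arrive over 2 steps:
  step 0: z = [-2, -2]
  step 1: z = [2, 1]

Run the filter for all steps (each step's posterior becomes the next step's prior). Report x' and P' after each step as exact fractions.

step 0: x̄ = F·x = [-5, 2]
step 0: P̄ = F·P·Fᵀ + Q = [33 -18; -18 16]
step 0: y = z − H·x̄ = [-7, 0]
step 0: S = H·P̄·Hᵀ + R = [35 -18; -18 18]
step 0: K = P̄·Hᵀ·S⁻¹ = [-15/17 2/17; 2/17 -118/153]
step 0: x' = x̄ + K·y = [20/17, 20/17]
step 0: P' = (I − K·H)·P̄ = [30/17 -4/17; -4/17 236/153]
step 1: x̄ = F·x = [-80/17, 40/17]
step 1: P̄ = F·P·Fᵀ + Q = [2756/153 -172/17; -172/17 188/17]
step 1: y = z − H·x̄ = [-46/17, 57/17]
step 1: S = H·P̄·Hᵀ + R = [3062/153 -172/17; -172/17 222/17]
step 1: K = P̄·Hᵀ·S⁻¹ = [-1694/2027 258/2027; 258/2027 -4550/6081]
step 1: x' = x̄ + K·y = [-4090/2027, -1014/2027]
step 1: P' = (I − K·H)·P̄ = [3388/2027 -516/2027; -516/2027 9100/6081]

step 0: x' = [20/17, 20/17], P' = [30/17 -4/17; -4/17 236/153]
step 1: x' = [-4090/2027, -1014/2027], P' = [3388/2027 -516/2027; -516/2027 9100/6081]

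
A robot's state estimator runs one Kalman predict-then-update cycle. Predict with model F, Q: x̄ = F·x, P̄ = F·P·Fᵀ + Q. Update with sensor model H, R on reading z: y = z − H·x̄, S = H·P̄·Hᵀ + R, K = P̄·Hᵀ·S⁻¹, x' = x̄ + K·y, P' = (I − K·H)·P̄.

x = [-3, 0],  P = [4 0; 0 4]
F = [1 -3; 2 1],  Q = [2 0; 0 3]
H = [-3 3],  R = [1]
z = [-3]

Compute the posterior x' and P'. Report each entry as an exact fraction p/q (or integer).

x' = [-1401/329, -1731/329]
P' = [4296/329 4273/329; 4273/329 8573/658]

x̄ = F·x = [-3, -6]
P̄ = F·P·Fᵀ + Q = [42 -4; -4 23]
y = z − H·x̄ = [6]
S = H·P̄·Hᵀ + R = [658]
K = P̄·Hᵀ·S⁻¹ = [-69/329; 81/658]
x' = x̄ + K·y = [-1401/329, -1731/329]
P' = (I − K·H)·P̄ = [4296/329 4273/329; 4273/329 8573/658]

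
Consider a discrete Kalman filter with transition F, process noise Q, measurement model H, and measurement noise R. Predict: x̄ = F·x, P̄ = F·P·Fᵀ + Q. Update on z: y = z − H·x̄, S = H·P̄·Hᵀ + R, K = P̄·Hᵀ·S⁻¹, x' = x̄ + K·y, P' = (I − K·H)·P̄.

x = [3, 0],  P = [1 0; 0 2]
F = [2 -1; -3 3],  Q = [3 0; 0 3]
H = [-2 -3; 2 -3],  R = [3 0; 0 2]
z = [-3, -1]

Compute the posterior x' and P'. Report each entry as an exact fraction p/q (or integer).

x' = [501/826, 543/826]
P' = [477/1652 57/1652; 57/1652 225/1652]

x̄ = F·x = [6, -9]
P̄ = F·P·Fᵀ + Q = [9 -12; -12 30]
y = z − H·x̄ = [-18, -40]
S = H·P̄·Hᵀ + R = [165 234; 234 452]
K = P̄·Hᵀ·S⁻¹ = [-375/1652 783/3304; -263/1652 -561/3304]
x' = x̄ + K·y = [501/826, 543/826]
P' = (I − K·H)·P̄ = [477/1652 57/1652; 57/1652 225/1652]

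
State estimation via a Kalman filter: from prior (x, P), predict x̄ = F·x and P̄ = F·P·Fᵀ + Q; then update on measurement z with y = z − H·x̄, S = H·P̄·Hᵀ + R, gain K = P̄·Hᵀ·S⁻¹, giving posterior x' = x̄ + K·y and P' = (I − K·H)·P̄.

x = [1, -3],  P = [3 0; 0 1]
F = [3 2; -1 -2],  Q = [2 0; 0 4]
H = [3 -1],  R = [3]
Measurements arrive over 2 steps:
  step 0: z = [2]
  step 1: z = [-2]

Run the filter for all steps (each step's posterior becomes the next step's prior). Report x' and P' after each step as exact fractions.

step 0: x' = [625/389, 1145/389], P' = [293/389 543/389; 543/389 1779/389]
step 1: x' = [-3925/12619, 10907/12619], P' = [147803/239761 252969/239761; 252969/239761 903369/239761]

step 0: x̄ = F·x = [-3, 5]
step 0: P̄ = F·P·Fᵀ + Q = [33 -13; -13 11]
step 0: y = z − H·x̄ = [16]
step 0: S = H·P̄·Hᵀ + R = [389]
step 0: K = P̄·Hᵀ·S⁻¹ = [112/389; -50/389]
step 0: x' = x̄ + K·y = [625/389, 1145/389]
step 0: P' = (I − K·H)·P̄ = [293/389 543/389; 543/389 1779/389]
step 1: x̄ = F·x = [4165/389, -2915/389]
step 1: P̄ = F·P·Fᵀ + Q = [17047/389 -12339/389; -12339/389 11137/389]
step 1: y = z − H·x̄ = [-16188/389]
step 1: S = H·P̄·Hᵀ + R = [239761/389]
step 1: K = P̄·Hᵀ·S⁻¹ = [63480/239761; -48154/239761]
step 1: x' = x̄ + K·y = [-3925/12619, 10907/12619]
step 1: P' = (I − K·H)·P̄ = [147803/239761 252969/239761; 252969/239761 903369/239761]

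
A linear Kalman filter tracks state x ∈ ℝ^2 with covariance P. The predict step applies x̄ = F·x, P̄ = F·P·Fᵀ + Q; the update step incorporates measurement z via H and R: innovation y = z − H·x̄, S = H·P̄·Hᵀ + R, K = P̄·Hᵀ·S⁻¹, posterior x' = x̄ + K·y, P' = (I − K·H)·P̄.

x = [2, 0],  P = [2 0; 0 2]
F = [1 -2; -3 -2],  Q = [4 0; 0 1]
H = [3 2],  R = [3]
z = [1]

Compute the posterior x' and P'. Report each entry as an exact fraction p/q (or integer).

x̄ = F·x = [2, -6]
P̄ = F·P·Fᵀ + Q = [14 2; 2 27]
y = z − H·x̄ = [7]
S = H·P̄·Hᵀ + R = [261]
K = P̄·Hᵀ·S⁻¹ = [46/261; 20/87]
x' = x̄ + K·y = [844/261, -382/87]
P' = (I − K·H)·P̄ = [1538/261 -746/87; -746/87 383/29]

x' = [844/261, -382/87]
P' = [1538/261 -746/87; -746/87 383/29]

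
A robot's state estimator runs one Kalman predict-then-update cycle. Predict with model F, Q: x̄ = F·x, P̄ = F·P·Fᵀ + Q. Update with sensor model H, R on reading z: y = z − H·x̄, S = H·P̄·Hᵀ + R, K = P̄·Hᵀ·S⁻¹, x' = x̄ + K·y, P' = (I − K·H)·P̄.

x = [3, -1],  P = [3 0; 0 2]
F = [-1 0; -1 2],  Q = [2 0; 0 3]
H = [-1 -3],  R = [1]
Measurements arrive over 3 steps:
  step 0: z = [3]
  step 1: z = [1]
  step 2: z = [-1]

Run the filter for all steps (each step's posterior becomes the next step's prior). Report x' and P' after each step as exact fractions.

step 0: x̄ = F·x = [-3, -5]
step 0: P̄ = F·P·Fᵀ + Q = [5 3; 3 14]
step 0: y = z − H·x̄ = [-15]
step 0: S = H·P̄·Hᵀ + R = [150]
step 0: K = P̄·Hᵀ·S⁻¹ = [-7/75; -3/10]
step 0: x' = x̄ + K·y = [-8/5, -1/2]
step 0: P' = (I − K·H)·P̄ = [277/75 -6/5; -6/5 1/2]
step 1: x̄ = F·x = [8/5, 3/5]
step 1: P̄ = F·P·Fᵀ + Q = [427/75 457/75; 457/75 1012/75]
step 1: y = z − H·x̄ = [22/5]
step 1: S = H·P̄·Hᵀ + R = [12352/75]
step 1: K = P̄·Hᵀ·S⁻¹ = [-899/6176; -3493/12352]
step 1: x' = x̄ + K·y = [2963/3088, -3979/6176]
step 1: P' = (I − K·H)·P̄ = [6805/3088 -4237/6176; -4237/6176 3989/12352]
step 2: x̄ = F·x = [-2963/3088, -3471/1544]
step 2: P̄ = F·P·Fᵀ + Q = [12981/3088 5521/1544; 5521/1544 7133/772]
step 2: y = z − H·x̄ = [-26877/3088]
step 2: S = H·P̄·Hᵀ + R = [339109/3088]
step 2: K = P̄·Hᵀ·S⁻¹ = [-46107/339109; -96638/339109]
step 2: x' = x̄ + K·y = [2449/10939, 2541/10939]
step 2: P' = (I − K·H)·P̄ = [737085/339109 -230326/339109; -230326/339109 108988/339109]

step 0: x' = [-8/5, -1/2], P' = [277/75 -6/5; -6/5 1/2]
step 1: x' = [2963/3088, -3979/6176], P' = [6805/3088 -4237/6176; -4237/6176 3989/12352]
step 2: x' = [2449/10939, 2541/10939], P' = [737085/339109 -230326/339109; -230326/339109 108988/339109]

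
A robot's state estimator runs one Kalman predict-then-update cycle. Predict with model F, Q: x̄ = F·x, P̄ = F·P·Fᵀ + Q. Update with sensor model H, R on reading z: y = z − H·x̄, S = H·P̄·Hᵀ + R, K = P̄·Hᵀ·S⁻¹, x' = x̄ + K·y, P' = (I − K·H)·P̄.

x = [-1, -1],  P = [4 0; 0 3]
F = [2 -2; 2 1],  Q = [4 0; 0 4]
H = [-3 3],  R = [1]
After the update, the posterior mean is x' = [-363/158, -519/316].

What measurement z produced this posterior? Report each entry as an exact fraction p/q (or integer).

x̄ = F·x = [0, -3]
P̄ = F·P·Fᵀ + Q = [32 10; 10 23]
S = H·P̄·Hᵀ + R = [316]
K = P̄·Hᵀ·S⁻¹ = [-33/158; 39/316]
x' − x̄ = [-363/158, 429/316] = K·y
y = (KᵀK)⁻¹·Kᵀ·(x' − x̄) = [11]
z = y + H·x̄ = [11] + [-9] = [2]

z = [2]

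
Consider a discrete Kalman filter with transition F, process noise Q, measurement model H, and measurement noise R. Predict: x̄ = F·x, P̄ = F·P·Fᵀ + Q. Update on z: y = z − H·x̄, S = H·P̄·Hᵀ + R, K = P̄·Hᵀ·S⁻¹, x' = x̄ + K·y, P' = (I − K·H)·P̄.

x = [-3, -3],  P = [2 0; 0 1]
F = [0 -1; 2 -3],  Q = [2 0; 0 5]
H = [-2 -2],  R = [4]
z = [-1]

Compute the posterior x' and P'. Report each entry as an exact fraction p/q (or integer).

x̄ = F·x = [3, 3]
P̄ = F·P·Fᵀ + Q = [3 3; 3 22]
y = z − H·x̄ = [11]
S = H·P̄·Hᵀ + R = [128]
K = P̄·Hᵀ·S⁻¹ = [-3/32; -25/64]
x' = x̄ + K·y = [63/32, -83/64]
P' = (I − K·H)·P̄ = [15/8 -27/16; -27/16 79/32]

x' = [63/32, -83/64]
P' = [15/8 -27/16; -27/16 79/32]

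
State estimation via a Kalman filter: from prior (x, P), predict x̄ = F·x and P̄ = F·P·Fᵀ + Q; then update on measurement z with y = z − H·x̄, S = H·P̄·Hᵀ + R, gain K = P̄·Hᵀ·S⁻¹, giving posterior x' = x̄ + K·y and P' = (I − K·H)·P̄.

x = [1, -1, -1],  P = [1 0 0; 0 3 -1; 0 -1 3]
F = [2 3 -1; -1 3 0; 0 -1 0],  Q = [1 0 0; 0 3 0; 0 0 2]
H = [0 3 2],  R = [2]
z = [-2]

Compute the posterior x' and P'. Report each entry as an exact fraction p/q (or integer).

x̄ = F·x = [0, -4, 1]
P̄ = F·P·Fᵀ + Q = [41 28 -10; 28 31 -9; -10 -9 5]
y = z − H·x̄ = [8]
S = H·P̄·Hᵀ + R = [193]
K = P̄·Hᵀ·S⁻¹ = [64/193; 75/193; -17/193]
x' = x̄ + K·y = [512/193, -172/193, 57/193]
P' = (I − K·H)·P̄ = [3817/193 604/193 -842/193; 604/193 358/193 -462/193; -842/193 -462/193 676/193]

x' = [512/193, -172/193, 57/193]
P' = [3817/193 604/193 -842/193; 604/193 358/193 -462/193; -842/193 -462/193 676/193]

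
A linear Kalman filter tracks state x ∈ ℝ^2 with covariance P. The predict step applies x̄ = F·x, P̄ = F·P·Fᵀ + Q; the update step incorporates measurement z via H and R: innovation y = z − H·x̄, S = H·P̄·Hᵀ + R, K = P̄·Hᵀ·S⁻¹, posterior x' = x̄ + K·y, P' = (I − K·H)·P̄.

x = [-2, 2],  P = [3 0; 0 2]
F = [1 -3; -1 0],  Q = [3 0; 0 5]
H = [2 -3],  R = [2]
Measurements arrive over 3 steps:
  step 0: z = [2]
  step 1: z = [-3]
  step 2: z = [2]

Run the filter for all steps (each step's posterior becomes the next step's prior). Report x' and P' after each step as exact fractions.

step 0: x' = [-140/103, -154/103], P' = [1695/206 546/103; 546/103 374/103]
step 1: x' = [48565/15937, 47603/15937], P' = [192582/15937 128226/15937; 128226/15937 88826/15937]
step 2: x' = [-7610794/1259009, -5863424/1259009], P' = [21288579/1259009 14215950/1259009; 14215950/1259009 9765706/1259009]

step 0: x̄ = F·x = [-8, 2]
step 0: P̄ = F·P·Fᵀ + Q = [24 -3; -3 8]
step 0: y = z − H·x̄ = [24]
step 0: S = H·P̄·Hᵀ + R = [206]
step 0: K = P̄·Hᵀ·S⁻¹ = [57/206; -15/103]
step 0: x' = x̄ + K·y = [-140/103, -154/103]
step 0: P' = (I − K·H)·P̄ = [1695/206 546/103; 546/103 374/103]
step 1: x̄ = F·x = [322/103, 140/103]
step 1: P̄ = F·P·Fᵀ + Q = [2493/206 1581/206; 1581/206 2725/206]
step 1: y = z − H·x̄ = [-533/103]
step 1: S = H·P̄·Hᵀ + R = [15937/206]
step 1: K = P̄·Hᵀ·S⁻¹ = [243/15937; -5013/15937]
step 1: x' = x̄ + K·y = [48565/15937, 47603/15937]
step 1: P' = (I − K·H)·P̄ = [192582/15937 128226/15937; 128226/15937 88826/15937]
step 2: x̄ = F·x = [-94244/15937, -48565/15937]
step 2: P̄ = F·P·Fᵀ + Q = [270471/15937 192096/15937; 192096/15937 272267/15937]
step 2: y = z − H·x̄ = [74667/15937]
step 2: S = H·P̄·Hᵀ + R = [1259009/15937]
step 2: K = P̄·Hᵀ·S⁻¹ = [-35346/1259009; -432609/1259009]
step 2: x' = x̄ + K·y = [-7610794/1259009, -5863424/1259009]
step 2: P' = (I − K·H)·P̄ = [21288579/1259009 14215950/1259009; 14215950/1259009 9765706/1259009]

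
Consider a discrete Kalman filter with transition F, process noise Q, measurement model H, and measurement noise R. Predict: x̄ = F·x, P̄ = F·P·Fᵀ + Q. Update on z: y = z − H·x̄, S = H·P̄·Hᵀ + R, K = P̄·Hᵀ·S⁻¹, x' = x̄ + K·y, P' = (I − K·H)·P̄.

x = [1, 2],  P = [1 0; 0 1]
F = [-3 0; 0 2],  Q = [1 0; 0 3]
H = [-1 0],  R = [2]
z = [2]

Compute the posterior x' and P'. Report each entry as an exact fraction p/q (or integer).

x' = [-13/6, 4]
P' = [5/3 0; 0 7]

x̄ = F·x = [-3, 4]
P̄ = F·P·Fᵀ + Q = [10 0; 0 7]
y = z − H·x̄ = [-1]
S = H·P̄·Hᵀ + R = [12]
K = P̄·Hᵀ·S⁻¹ = [-5/6; 0]
x' = x̄ + K·y = [-13/6, 4]
P' = (I − K·H)·P̄ = [5/3 0; 0 7]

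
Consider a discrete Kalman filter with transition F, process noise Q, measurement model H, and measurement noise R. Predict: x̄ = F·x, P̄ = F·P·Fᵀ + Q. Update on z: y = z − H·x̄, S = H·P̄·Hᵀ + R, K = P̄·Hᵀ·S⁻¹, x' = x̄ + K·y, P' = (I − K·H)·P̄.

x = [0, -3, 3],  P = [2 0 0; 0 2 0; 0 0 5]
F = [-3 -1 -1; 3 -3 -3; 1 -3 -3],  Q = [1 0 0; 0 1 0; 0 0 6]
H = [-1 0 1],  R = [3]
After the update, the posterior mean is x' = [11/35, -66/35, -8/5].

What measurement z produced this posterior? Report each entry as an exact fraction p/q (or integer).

x̄ = F·x = [0, 0, 0]
P̄ = F·P·Fᵀ + Q = [26 3 15; 3 82 69; 15 69 71]
S = H·P̄·Hᵀ + R = [70]
K = P̄·Hᵀ·S⁻¹ = [-11/70; 33/35; 4/5]
x' − x̄ = [11/35, -66/35, -8/5] = K·y
y = (KᵀK)⁻¹·Kᵀ·(x' − x̄) = [-2]
z = y + H·x̄ = [-2] + [0] = [-2]

z = [-2]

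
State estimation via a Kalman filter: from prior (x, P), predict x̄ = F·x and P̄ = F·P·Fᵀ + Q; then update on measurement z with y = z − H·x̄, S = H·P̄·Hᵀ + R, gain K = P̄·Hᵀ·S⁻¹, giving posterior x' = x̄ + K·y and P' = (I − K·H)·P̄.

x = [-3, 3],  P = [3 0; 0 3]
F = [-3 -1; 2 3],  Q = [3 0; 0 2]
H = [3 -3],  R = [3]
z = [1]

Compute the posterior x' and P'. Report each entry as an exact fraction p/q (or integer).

x' = [366/77, 1699/385]
P' = [381/77 369/77; 369/77 1913/385]

x̄ = F·x = [6, 3]
P̄ = F·P·Fᵀ + Q = [33 -27; -27 41]
y = z − H·x̄ = [-8]
S = H·P̄·Hᵀ + R = [1155]
K = P̄·Hᵀ·S⁻¹ = [12/77; -68/385]
x' = x̄ + K·y = [366/77, 1699/385]
P' = (I − K·H)·P̄ = [381/77 369/77; 369/77 1913/385]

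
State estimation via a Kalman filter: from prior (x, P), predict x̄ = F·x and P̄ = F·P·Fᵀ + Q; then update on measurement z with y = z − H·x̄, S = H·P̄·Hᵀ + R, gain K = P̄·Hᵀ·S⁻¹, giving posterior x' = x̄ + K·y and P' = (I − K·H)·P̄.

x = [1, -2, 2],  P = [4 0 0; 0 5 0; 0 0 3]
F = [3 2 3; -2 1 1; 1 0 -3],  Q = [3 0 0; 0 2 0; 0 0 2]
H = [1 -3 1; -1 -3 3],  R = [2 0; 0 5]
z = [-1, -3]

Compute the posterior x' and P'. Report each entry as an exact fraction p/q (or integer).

x' = [-60739/30475, -42514/30475, -94712/30475]
P' = [1731218/274275 315331/91425 458123/91425; 315331/91425 73902/30475 106241/30475; 458123/91425 106241/30475 165728/30475]

x̄ = F·x = [5, -2, -5]
P̄ = F·P·Fᵀ + Q = [86 -5 -15; -5 26 -17; -15 -17 33]
y = z − H·x̄ = [-7, 11]
S = H·P̄·Hᵀ + R = [457 421; 421 988]
K = P̄·Hᵀ·S⁻¹ = [133804/274275 -89218/274275; -15532/91425 -4856/91425; -431/91425 15452/91425]
x' = x̄ + K·y = [-60739/30475, -42514/30475, -94712/30475]
P' = (I − K·H)·P̄ = [1731218/274275 315331/91425 458123/91425; 315331/91425 73902/30475 106241/30475; 458123/91425 106241/30475 165728/30475]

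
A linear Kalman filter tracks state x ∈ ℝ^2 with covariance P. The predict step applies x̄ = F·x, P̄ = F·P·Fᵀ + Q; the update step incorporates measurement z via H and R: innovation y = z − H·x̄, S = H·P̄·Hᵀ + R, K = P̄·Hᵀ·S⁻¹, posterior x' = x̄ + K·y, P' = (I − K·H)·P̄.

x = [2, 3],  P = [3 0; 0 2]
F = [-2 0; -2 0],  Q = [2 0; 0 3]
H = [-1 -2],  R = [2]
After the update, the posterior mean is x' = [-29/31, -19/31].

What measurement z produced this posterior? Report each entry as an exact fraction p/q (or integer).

x̄ = F·x = [-4, -4]
P̄ = F·P·Fᵀ + Q = [14 12; 12 15]
S = H·P̄·Hᵀ + R = [124]
K = P̄·Hᵀ·S⁻¹ = [-19/62; -21/62]
x' − x̄ = [95/31, 105/31] = K·y
y = (KᵀK)⁻¹·Kᵀ·(x' − x̄) = [-10]
z = y + H·x̄ = [-10] + [12] = [2]

z = [2]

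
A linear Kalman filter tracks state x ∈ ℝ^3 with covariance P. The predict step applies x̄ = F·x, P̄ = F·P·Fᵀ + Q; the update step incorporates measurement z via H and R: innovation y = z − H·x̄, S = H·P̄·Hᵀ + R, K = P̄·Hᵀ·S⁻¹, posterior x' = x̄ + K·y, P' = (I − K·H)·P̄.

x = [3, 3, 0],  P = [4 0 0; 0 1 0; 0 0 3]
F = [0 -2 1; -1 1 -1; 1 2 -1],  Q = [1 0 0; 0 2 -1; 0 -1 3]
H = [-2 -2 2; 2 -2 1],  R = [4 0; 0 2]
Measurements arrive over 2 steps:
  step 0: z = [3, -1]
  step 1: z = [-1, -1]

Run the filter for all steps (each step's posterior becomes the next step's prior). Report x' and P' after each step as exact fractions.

step 0: x' = [-2351/2386, 185/3579, 1133/1193], P' = [365/1193 150/1193 112/1193; 150/1193 3290/3579 1190/1193; 112/1193 1190/1193 2002/1193]
step 1: x' = [-21879/342299, -16063/1369196, -1035149/1369196], P' = [105290/342299 48433/342299 39372/342299; 48433/342299 264151/342299 273725/342299; 39372/342299 273725/342299 476867/342299]

step 0: x̄ = F·x = [-6, 0, 9]
step 0: P̄ = F·P·Fᵀ + Q = [8 -5 -7; -5 10 0; -7 0 14]
step 0: y = z − H·x̄ = [-27, 2]
step 0: S = H·P̄·Hᵀ + R = [148 22; 22 100]
step 0: K = P̄·Hᵀ·S⁻¹ = [-403/2386 271/1193; -85/3579 -1055/3579; 350/1193 -77/1193]
step 0: x' = x̄ + K·y = [-2351/2386, 185/3579, 1133/1193]
step 0: P' = (I − K·H)·P̄ = [365/1193 150/1193 112/1193; 150/1193 3290/3579 1190/1193; 112/1193 1190/1193 2002/1193]
step 1: x̄ = F·x = [3029/3579, 625/7158, -13111/7158]
step 1: P̄ = F·P·Fᵀ + Q = [8465/3579 -1312/3579 -5450/3579; -1312/3579 10181/3579 -3248/3579; -5450/3579 -3248/3579 17846/3579]
step 1: y = z − H·x̄ = [5405/1193, -4913/7158]
step 1: S = H·P̄·Hᵀ + R = [73124/1193 17048/1193; 17048/1193 101276/3579]
step 1: K = P̄·Hᵀ·S⁻¹ = [-114351/684598 76543/342299; -38859/684598 -157711/684598; 81885/342299 8161/684598]
step 1: x' = x̄ + K·y = [-21879/342299, -16063/1369196, -1035149/1369196]
step 1: P' = (I − K·H)·P̄ = [105290/342299 48433/342299 39372/342299; 48433/342299 264151/342299 273725/342299; 39372/342299 273725/342299 476867/342299]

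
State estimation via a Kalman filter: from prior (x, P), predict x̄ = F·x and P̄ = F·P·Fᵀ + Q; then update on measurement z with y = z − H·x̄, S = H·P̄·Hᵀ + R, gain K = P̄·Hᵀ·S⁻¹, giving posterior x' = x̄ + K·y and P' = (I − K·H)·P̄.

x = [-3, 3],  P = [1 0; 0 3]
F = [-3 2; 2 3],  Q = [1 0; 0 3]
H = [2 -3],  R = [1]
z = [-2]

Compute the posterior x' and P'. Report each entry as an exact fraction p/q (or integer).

x' = [3581/251, 2547/251]
P' = [5458/251 3636/251; 3636/251 2450/251]

x̄ = F·x = [15, 3]
P̄ = F·P·Fᵀ + Q = [22 12; 12 34]
y = z − H·x̄ = [-23]
S = H·P̄·Hᵀ + R = [251]
K = P̄·Hᵀ·S⁻¹ = [8/251; -78/251]
x' = x̄ + K·y = [3581/251, 2547/251]
P' = (I − K·H)·P̄ = [5458/251 3636/251; 3636/251 2450/251]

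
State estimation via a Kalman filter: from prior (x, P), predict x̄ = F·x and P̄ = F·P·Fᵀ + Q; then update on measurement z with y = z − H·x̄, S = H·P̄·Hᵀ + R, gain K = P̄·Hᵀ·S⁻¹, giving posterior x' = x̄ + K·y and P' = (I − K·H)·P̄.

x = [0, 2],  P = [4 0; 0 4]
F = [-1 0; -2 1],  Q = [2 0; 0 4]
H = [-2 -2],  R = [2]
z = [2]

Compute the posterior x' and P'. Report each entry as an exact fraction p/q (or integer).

x̄ = F·x = [0, 2]
P̄ = F·P·Fᵀ + Q = [6 8; 8 24]
y = z − H·x̄ = [6]
S = H·P̄·Hᵀ + R = [186]
K = P̄·Hᵀ·S⁻¹ = [-14/93; -32/93]
x' = x̄ + K·y = [-28/31, -2/31]
P' = (I − K·H)·P̄ = [166/93 -152/93; -152/93 184/93]

x' = [-28/31, -2/31]
P' = [166/93 -152/93; -152/93 184/93]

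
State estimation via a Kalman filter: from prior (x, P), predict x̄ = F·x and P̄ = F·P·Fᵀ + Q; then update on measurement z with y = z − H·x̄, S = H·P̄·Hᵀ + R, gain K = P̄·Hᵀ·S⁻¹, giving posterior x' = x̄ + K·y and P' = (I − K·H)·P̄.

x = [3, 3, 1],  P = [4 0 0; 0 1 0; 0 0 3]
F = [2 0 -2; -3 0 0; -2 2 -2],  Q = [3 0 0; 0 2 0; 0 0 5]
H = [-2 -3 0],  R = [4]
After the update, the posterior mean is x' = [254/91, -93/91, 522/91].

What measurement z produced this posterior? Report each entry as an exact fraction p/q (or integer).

z = [-3]

x̄ = F·x = [4, -9, -2]
P̄ = F·P·Fᵀ + Q = [31 -24 -4; -24 38 24; -4 24 37]
S = H·P̄·Hᵀ + R = [182]
K = P̄·Hᵀ·S⁻¹ = [5/91; -33/91; -32/91]
x' − x̄ = [-110/91, 726/91, 704/91] = K·y
y = (KᵀK)⁻¹·Kᵀ·(x' − x̄) = [-22]
z = y + H·x̄ = [-22] + [19] = [-3]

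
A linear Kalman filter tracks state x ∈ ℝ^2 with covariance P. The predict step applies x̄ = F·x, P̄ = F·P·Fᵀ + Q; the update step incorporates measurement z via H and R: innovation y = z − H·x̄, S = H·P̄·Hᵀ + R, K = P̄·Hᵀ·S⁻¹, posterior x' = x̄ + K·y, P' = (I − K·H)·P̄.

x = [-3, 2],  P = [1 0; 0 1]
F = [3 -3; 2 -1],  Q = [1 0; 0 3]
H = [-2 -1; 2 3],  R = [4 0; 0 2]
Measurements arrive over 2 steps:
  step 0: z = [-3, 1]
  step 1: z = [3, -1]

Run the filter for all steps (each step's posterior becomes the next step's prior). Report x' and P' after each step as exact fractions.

step 0: x̄ = F·x = [-15, -8]
step 0: P̄ = F·P·Fᵀ + Q = [19 9; 9 8]
step 0: y = z − H·x̄ = [-41, 55]
step 0: S = H·P̄·Hᵀ + R = [124 -172; -172 258]
step 0: K = P̄·Hᵀ·S⁻¹ = [-11/28 -3/301; 3/14 92/301]
step 0: x' = x̄ + K·y = [673/1204, 15/602]
step 0: P' = (I − K·H)·P̄ = [1425/1204 -479/602; -479/602 221/301]
step 1: x̄ = F·x = [1929/1204, 47/43]
step 1: P̄ = F·P·Fᵀ + Q = [39229/1204 708/43; 708/43 501/43]
step 1: y = z − H·x̄ = [4393/602, -4505/602]
step 1: S = H·P̄·Hᵀ + R = [63764/301 -89398/301; -89398/301 130866/301]
step 1: K = P̄·Hᵀ·S⁻¹ = [-220559/585610 7271/1171220; 11724/58561 34305/117122]
step 1: x' = x̄ + K·y = [-2793839/2342440, 84815/234244]
step 1: P' = (I − K·H)·P̄ = [2639437/2342440 -174993/234244; -174993/234244 81201/117122]

step 0: x' = [673/1204, 15/602], P' = [1425/1204 -479/602; -479/602 221/301]
step 1: x' = [-2793839/2342440, 84815/234244], P' = [2639437/2342440 -174993/234244; -174993/234244 81201/117122]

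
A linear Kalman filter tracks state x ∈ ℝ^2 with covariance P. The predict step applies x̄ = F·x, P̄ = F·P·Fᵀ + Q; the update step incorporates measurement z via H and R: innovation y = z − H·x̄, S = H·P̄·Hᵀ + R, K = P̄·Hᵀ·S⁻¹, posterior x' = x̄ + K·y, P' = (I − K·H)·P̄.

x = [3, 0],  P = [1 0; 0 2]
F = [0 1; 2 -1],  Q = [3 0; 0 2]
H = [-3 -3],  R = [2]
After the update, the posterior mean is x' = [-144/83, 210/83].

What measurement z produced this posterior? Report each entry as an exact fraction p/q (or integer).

z = [-2]

x̄ = F·x = [0, 6]
P̄ = F·P·Fᵀ + Q = [5 -2; -2 8]
S = H·P̄·Hᵀ + R = [83]
K = P̄·Hᵀ·S⁻¹ = [-9/83; -18/83]
x' − x̄ = [-144/83, -288/83] = K·y
y = (KᵀK)⁻¹·Kᵀ·(x' − x̄) = [16]
z = y + H·x̄ = [16] + [-18] = [-2]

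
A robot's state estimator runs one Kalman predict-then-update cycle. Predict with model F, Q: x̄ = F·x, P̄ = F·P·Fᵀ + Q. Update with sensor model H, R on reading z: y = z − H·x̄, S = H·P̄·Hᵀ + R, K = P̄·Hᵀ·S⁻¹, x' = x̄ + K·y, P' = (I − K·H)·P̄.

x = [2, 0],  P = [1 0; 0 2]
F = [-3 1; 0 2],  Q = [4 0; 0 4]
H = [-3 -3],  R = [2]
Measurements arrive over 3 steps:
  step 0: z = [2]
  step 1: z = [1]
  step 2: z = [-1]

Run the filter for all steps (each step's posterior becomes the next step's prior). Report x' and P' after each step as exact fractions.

step 0: x' = [-990/317, 768/317], P' = [1506/317 -1468/317; -1468/317 1500/317]
step 1: x' = [155151/252380, -116949/126190], P' = [319303/126190 -150417/63095; -150417/63095 155186/63095]
step 2: x' = [51126900/109076843, -16019226/109076843], P' = [275545498/109076843 -259706276/109076843; -259706276/109076843 268050268/109076843]

step 0: x̄ = F·x = [-6, 0]
step 0: P̄ = F·P·Fᵀ + Q = [15 4; 4 12]
step 0: y = z − H·x̄ = [-16]
step 0: S = H·P̄·Hᵀ + R = [317]
step 0: K = P̄·Hᵀ·S⁻¹ = [-57/317; -48/317]
step 0: x' = x̄ + K·y = [-990/317, 768/317]
step 0: P' = (I − K·H)·P̄ = [1506/317 -1468/317; -1468/317 1500/317]
step 1: x̄ = F·x = [3738/317, 1536/317]
step 1: P̄ = F·P·Fᵀ + Q = [25130/317 11808/317; 11808/317 7268/317]
step 1: y = z − H·x̄ = [16139/317]
step 1: S = H·P̄·Hᵀ + R = [504760/317]
step 1: K = P̄·Hᵀ·S⁻¹ = [-55407/252380; -14307/126190]
step 1: x' = x̄ + K·y = [155151/252380, -116949/126190]
step 1: P' = (I − K·H)·P̄ = [319303/126190 -150417/63095; -150417/63095 155186/63095]
step 2: x̄ = F·x = [-699351/252380, -116949/63095]
step 2: P̄ = F·P·Fᵀ + Q = [5493863/126190 1212874/63095; 1212874/63095 873124/63095]
step 2: y = z − H·x̄ = [-3753821/252380]
step 2: S = H·P̄·Hᵀ + R = [109076843/126190]
step 2: K = P̄·Hᵀ·S⁻¹ = [-23758833/109076843; -12515988/109076843]
step 2: x' = x̄ + K·y = [51126900/109076843, -16019226/109076843]
step 2: P' = (I − K·H)·P̄ = [275545498/109076843 -259706276/109076843; -259706276/109076843 268050268/109076843]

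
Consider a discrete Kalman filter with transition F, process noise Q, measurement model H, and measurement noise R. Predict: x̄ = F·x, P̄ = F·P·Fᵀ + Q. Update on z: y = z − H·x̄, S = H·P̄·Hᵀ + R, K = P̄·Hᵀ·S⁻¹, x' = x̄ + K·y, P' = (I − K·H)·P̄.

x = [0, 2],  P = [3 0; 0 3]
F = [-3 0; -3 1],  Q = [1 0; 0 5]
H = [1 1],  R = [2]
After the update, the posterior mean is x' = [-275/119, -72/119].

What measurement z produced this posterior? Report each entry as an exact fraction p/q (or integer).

x̄ = F·x = [0, 2]
P̄ = F·P·Fᵀ + Q = [28 27; 27 35]
S = H·P̄·Hᵀ + R = [119]
K = P̄·Hᵀ·S⁻¹ = [55/119; 62/119]
x' − x̄ = [-275/119, -310/119] = K·y
y = (KᵀK)⁻¹·Kᵀ·(x' − x̄) = [-5]
z = y + H·x̄ = [-5] + [2] = [-3]

z = [-3]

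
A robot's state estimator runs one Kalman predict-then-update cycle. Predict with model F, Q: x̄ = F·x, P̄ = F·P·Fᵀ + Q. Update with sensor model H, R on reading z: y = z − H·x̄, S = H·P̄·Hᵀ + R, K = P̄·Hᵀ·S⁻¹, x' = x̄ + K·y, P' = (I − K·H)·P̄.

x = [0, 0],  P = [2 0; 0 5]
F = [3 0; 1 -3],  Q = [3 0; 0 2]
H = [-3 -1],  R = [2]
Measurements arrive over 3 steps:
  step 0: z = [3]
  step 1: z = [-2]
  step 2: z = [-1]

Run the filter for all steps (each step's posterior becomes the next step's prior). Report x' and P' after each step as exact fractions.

step 0: x' = [-3/4, -67/92], P' = [15/4 -43/4; -43/4 9035/276]
step 1: x' = [-131661/123797, 641231/123797], P' = [167298/123797 -461736/123797; -461736/123797 1511960/123797]
step 2: x' = [82159227/61879307, -191326574/61879307], P' = [83151186/61879307 -228876084/61879307; -228876084/61879307 748159256/61879307]

step 0: x̄ = F·x = [0, 0]
step 0: P̄ = F·P·Fᵀ + Q = [21 6; 6 49]
step 0: y = z − H·x̄ = [3]
step 0: S = H·P̄·Hᵀ + R = [276]
step 0: K = P̄·Hᵀ·S⁻¹ = [-1/4; -67/276]
step 0: x' = x̄ + K·y = [-3/4, -67/92]
step 0: P' = (I − K·H)·P̄ = [15/4 -43/4; -43/4 9035/276]
step 1: x̄ = F·x = [-9/4, 33/23]
step 1: P̄ = F·P·Fᵀ + Q = [147/4 108; 108 8392/23]
step 1: y = z − H·x̄ = [-673/92]
step 1: S = H·P̄·Hᵀ + R = [123797/92]
step 1: K = P̄·Hᵀ·S⁻¹ = [-20079/123797; -63376/123797]
step 1: x' = x̄ + K·y = [-131661/123797, 641231/123797]
step 1: P' = (I − K·H)·P̄ = [167298/123797 -461736/123797; -461736/123797 1511960/123797]
step 2: x̄ = F·x = [-394983/123797, -2055354/123797]
step 2: P̄ = F·P·Fᵀ + Q = [1877073/123797 4657518/123797; 4657518/123797 16792948/123797]
step 2: y = z − H·x̄ = [-3364100/123797]
step 2: S = H·P̄·Hᵀ + R = [61879307/123797]
step 2: K = P̄·Hᵀ·S⁻¹ = [-10288737/61879307; -30765502/61879307]
step 2: x' = x̄ + K·y = [82159227/61879307, -191326574/61879307]
step 2: P' = (I − K·H)·P̄ = [83151186/61879307 -228876084/61879307; -228876084/61879307 748159256/61879307]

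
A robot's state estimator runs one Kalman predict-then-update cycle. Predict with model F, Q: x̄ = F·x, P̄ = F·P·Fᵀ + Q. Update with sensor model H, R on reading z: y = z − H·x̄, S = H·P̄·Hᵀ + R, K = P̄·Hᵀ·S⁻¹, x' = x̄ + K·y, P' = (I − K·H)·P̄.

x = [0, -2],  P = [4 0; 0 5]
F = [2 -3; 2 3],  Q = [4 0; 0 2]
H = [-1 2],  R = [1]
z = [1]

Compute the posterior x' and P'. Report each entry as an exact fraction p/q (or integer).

x' = [267/434, 11/14]
P' = [13081/434 209/14; 209/14 107/14]

x̄ = F·x = [6, -6]
P̄ = F·P·Fᵀ + Q = [65 -29; -29 63]
y = z − H·x̄ = [19]
S = H·P̄·Hᵀ + R = [434]
K = P̄·Hᵀ·S⁻¹ = [-123/434; 5/14]
x' = x̄ + K·y = [267/434, 11/14]
P' = (I − K·H)·P̄ = [13081/434 209/14; 209/14 107/14]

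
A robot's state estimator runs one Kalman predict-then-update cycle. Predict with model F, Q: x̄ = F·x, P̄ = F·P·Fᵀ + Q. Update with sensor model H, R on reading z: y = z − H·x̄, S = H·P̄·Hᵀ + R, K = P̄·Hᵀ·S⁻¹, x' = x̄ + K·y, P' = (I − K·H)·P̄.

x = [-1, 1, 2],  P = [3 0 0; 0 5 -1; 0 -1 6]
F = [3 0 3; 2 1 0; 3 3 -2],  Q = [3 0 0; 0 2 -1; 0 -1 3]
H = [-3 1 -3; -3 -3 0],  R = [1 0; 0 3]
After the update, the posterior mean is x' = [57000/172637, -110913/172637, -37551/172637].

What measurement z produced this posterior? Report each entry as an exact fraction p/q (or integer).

x̄ = F·x = [3, -1, -4]
P̄ = F·P·Fᵀ + Q = [84 15 -18; 15 19 34; -18 34 111]
S = H·P̄·Hᵀ + R = [1157 933; 933 1200]
K = P̄·Hᵀ·S⁻¹ = [19167/172637 -57630/172637; -19478/172637 470/172637; -83072/172637 57683/172637]
x' − x̄ = [-460911/172637, 61724/172637, 652997/172637] = K·y
y = (KᵀK)⁻¹·Kᵀ·(x' − x̄) = [-3, 7]
z = y + H·x̄ = [-3, 7] + [2, -6] = [-1, 1]

z = [-1, 1]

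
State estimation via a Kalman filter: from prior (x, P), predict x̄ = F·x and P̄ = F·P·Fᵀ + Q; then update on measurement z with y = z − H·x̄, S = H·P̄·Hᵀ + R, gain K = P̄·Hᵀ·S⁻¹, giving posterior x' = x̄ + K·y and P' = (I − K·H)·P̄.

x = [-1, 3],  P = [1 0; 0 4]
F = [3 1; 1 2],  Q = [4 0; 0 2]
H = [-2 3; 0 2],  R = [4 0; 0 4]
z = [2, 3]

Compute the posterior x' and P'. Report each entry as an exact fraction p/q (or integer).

x' = [869/995, 1426/995]
P' = [2694/995 1256/995; 1256/995 884/995]

x̄ = F·x = [0, 5]
P̄ = F·P·Fᵀ + Q = [17 11; 11 19]
y = z − H·x̄ = [-13, -7]
S = H·P̄·Hᵀ + R = [111 70; 70 80]
K = P̄·Hᵀ·S⁻¹ = [-81/199 628/995; 7/199 442/995]
x' = x̄ + K·y = [869/995, 1426/995]
P' = (I − K·H)·P̄ = [2694/995 1256/995; 1256/995 884/995]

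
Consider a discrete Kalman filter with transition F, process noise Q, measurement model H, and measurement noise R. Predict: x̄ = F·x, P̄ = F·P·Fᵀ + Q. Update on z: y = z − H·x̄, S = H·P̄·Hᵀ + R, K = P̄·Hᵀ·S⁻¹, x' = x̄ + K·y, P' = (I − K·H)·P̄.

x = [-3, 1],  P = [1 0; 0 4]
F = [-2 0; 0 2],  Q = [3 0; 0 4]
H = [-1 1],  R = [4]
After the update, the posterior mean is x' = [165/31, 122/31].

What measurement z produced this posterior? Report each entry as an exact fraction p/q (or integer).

x̄ = F·x = [6, 2]
P̄ = F·P·Fᵀ + Q = [7 0; 0 20]
S = H·P̄·Hᵀ + R = [31]
K = P̄·Hᵀ·S⁻¹ = [-7/31; 20/31]
x' − x̄ = [-21/31, 60/31] = K·y
y = (KᵀK)⁻¹·Kᵀ·(x' − x̄) = [3]
z = y + H·x̄ = [3] + [-4] = [-1]

z = [-1]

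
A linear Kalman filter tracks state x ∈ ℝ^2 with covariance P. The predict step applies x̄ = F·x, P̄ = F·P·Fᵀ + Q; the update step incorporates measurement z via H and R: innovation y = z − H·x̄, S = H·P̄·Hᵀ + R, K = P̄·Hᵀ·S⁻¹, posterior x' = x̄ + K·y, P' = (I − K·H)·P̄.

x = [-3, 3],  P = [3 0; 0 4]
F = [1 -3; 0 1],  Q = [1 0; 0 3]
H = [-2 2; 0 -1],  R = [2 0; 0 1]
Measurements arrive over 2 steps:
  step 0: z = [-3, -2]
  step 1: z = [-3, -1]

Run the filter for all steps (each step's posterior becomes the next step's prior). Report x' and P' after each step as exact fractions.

step 0: x̄ = F·x = [-12, 3]
step 0: P̄ = F·P·Fᵀ + Q = [40 -12; -12 7]
step 0: y = z − H·x̄ = [-33, 1]
step 0: S = H·P̄·Hᵀ + R = [286 -38; -38 8]
step 0: K = P̄·Hᵀ·S⁻¹ = [-94/211 -130/211; 19/422 -279/422]
step 0: x' = x̄ + K·y = [440/211, 180/211]
step 0: P' = (I − K·H)·P̄ = [224/211 130/211; 130/211 279/422]
step 1: x̄ = F·x = [-100/211, 180/211]
step 1: P̄ = F·P·Fᵀ + Q = [1821/422 -577/422; -577/422 1545/422]
step 1: y = z − H·x̄ = [-1193/211, -31/211]
step 1: S = H·P̄·Hᵀ + R = [9462/211 -2122/211; -2122/211 1967/422]
step 1: K = P̄·Hᵀ·S⁻¹ = [-8276/22763 -11179/22763; 2122/22763 -13301/22763]
step 1: x' = x̄ + K·y = [37647/22763, 9375/22763]
step 1: P' = (I − K·H)·P̄ = [19455/22763 11179/22763; 11179/22763 13301/22763]

step 0: x' = [440/211, 180/211], P' = [224/211 130/211; 130/211 279/422]
step 1: x' = [37647/22763, 9375/22763], P' = [19455/22763 11179/22763; 11179/22763 13301/22763]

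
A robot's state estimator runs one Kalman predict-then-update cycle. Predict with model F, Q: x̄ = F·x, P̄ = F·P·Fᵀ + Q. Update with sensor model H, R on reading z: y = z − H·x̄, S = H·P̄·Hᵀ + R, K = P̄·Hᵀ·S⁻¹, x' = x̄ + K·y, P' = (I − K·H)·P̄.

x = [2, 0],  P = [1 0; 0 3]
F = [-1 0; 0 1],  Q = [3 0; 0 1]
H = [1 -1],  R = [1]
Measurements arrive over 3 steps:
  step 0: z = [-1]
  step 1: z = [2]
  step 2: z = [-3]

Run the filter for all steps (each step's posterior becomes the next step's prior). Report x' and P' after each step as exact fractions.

step 0: x̄ = F·x = [-2, 0]
step 0: P̄ = F·P·Fᵀ + Q = [4 0; 0 4]
step 0: y = z − H·x̄ = [1]
step 0: S = H·P̄·Hᵀ + R = [9]
step 0: K = P̄·Hᵀ·S⁻¹ = [4/9; -4/9]
step 0: x' = x̄ + K·y = [-14/9, -4/9]
step 0: P' = (I − K·H)·P̄ = [20/9 16/9; 16/9 20/9]
step 1: x̄ = F·x = [14/9, -4/9]
step 1: P̄ = F·P·Fᵀ + Q = [47/9 -16/9; -16/9 29/9]
step 1: y = z − H·x̄ = [0]
step 1: S = H·P̄·Hᵀ + R = [13]
step 1: K = P̄·Hᵀ·S⁻¹ = [7/13; -5/13]
step 1: x' = x̄ + K·y = [14/9, -4/9]
step 1: P' = (I − K·H)·P̄ = [170/117 107/117; 107/117 152/117]
step 2: x̄ = F·x = [-14/9, -4/9]
step 2: P̄ = F·P·Fᵀ + Q = [521/117 -107/117; -107/117 269/117]
step 2: y = z − H·x̄ = [-17/9]
step 2: S = H·P̄·Hᵀ + R = [1121/117]
step 2: K = P̄·Hᵀ·S⁻¹ = [628/1121; -376/1121]
step 2: x' = x̄ + K·y = [-2930/1121, 212/1121]
step 2: P' = (I − K·H)·P̄ = [1621/1121 993/1121; 993/1121 1369/1121]

step 0: x' = [-14/9, -4/9], P' = [20/9 16/9; 16/9 20/9]
step 1: x' = [14/9, -4/9], P' = [170/117 107/117; 107/117 152/117]
step 2: x' = [-2930/1121, 212/1121], P' = [1621/1121 993/1121; 993/1121 1369/1121]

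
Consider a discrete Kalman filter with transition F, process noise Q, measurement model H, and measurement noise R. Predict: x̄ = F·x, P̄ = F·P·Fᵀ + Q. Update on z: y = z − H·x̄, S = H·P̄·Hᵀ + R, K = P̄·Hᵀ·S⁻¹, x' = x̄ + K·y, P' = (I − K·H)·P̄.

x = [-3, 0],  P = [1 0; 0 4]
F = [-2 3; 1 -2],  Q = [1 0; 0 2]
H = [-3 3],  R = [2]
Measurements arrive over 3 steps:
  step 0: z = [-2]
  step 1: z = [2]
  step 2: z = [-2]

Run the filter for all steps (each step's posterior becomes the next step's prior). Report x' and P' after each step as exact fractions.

step 0: x' = [207/202, 69/202], P' = [1009/1010 175/202; 175/202 193/202]
step 1: x' = [-63225/91894, -549/91894], P' = [78795/91894 68967/91894; 68967/91894 79111/91894]
step 2: x' = [5745003/8226206, 9531/8226206], P' = [7048385/8226206 6166473/8226206; 6166473/8226206 7071765/8226206]

step 0: x̄ = F·x = [6, -3]
step 0: P̄ = F·P·Fᵀ + Q = [41 -26; -26 19]
step 0: y = z − H·x̄ = [25]
step 0: S = H·P̄·Hᵀ + R = [1010]
step 0: K = P̄·Hᵀ·S⁻¹ = [-201/1010; 27/202]
step 0: x' = x̄ + K·y = [207/202, 69/202]
step 0: P' = (I − K·H)·P̄ = [1009/1010 175/202; 175/202 193/202]
step 1: x̄ = F·x = [-207/202, 69/202]
step 1: P̄ = F·P·Fᵀ + Q = [3231/1010 -1683/1010; -1683/1010 3389/1010]
step 1: y = z − H·x̄ = [-212/101]
step 1: S = H·P̄·Hᵀ + R = [45947/505]
step 1: K = P̄·Hᵀ·S⁻¹ = [-7371/45947; 7608/45947]
step 1: x' = x̄ + K·y = [-63225/91894, -549/91894]
step 1: P' = (I − K·H)·P̄ = [78795/91894 68967/91894; 68967/91894 79111/91894]
step 2: x̄ = F·x = [124803/91894, -62127/91894]
step 2: P̄ = F·P·Fᵀ + Q = [291469/91894 -149487/91894; -149487/91894 303159/91894]
step 2: y = z − H·x̄ = [188501/45947]
step 2: S = H·P̄·Hᵀ + R = [4113103/45947]
step 2: K = P̄·Hᵀ·S⁻¹ = [-661434/4113103; 678969/4113103]
step 2: x' = x̄ + K·y = [5745003/8226206, 9531/8226206]
step 2: P' = (I − K·H)·P̄ = [7048385/8226206 6166473/8226206; 6166473/8226206 7071765/8226206]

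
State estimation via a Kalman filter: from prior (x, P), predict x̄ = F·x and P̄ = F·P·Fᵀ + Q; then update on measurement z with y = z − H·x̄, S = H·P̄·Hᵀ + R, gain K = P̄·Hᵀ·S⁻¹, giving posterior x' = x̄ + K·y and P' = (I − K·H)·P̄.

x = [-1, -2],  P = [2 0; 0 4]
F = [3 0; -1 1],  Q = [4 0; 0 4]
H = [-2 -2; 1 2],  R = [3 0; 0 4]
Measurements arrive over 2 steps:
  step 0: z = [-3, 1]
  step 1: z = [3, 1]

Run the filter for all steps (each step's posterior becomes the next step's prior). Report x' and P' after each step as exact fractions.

step 0: x' = [287/197, -35/197], P' = [2708/591 -2060/591; -2060/591 1808/591]
step 1: x' = [-604559/199849, 354806/199849], P' = [1140176/199849 -875744/199849; -875744/199849 752264/199849]

step 0: x̄ = F·x = [-3, -1]
step 0: P̄ = F·P·Fᵀ + Q = [22 -6; -6 10]
step 0: y = z − H·x̄ = [-11, 6]
step 0: S = H·P̄·Hᵀ + R = [83 -48; -48 42]
step 0: K = P̄·Hᵀ·S⁻¹ = [-144/197 -353/591; 56/197 389/591]
step 0: x' = x̄ + K·y = [287/197, -35/197]
step 0: P' = (I − K·H)·P̄ = [2708/591 -2060/591; -2060/591 1808/591]
step 1: x̄ = F·x = [861/197, -322/197]
step 1: P̄ = F·P·Fᵀ + Q = [8912/197 -4768/197; -4768/197 11000/591]
step 1: y = z − H·x̄ = [1669/197, -20/197]
step 1: S = H·P̄·Hᵀ + R = [38285/591 -11648/591; -11648/591 15884/591]
step 1: K = P̄·Hᵀ·S⁻¹ = [-176288/199849 -11756/15373; 82320/199849 12092/15373]
step 1: x' = x̄ + K·y = [-604559/199849, 354806/199849]
step 1: P' = (I − K·H)·P̄ = [1140176/199849 -875744/199849; -875744/199849 752264/199849]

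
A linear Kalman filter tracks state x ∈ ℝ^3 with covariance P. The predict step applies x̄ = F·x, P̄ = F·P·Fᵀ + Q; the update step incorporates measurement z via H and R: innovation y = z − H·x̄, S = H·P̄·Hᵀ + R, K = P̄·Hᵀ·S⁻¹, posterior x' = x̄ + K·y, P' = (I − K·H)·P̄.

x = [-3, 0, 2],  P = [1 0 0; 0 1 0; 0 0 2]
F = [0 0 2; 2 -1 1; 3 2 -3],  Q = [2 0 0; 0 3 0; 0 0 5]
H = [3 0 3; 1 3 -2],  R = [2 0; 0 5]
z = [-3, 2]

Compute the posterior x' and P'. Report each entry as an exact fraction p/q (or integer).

x' = [39551/12894, -40391/12894, -8955/2149]
P' = [38251/12894 -34303/12894 -6264/2149; -34303/12894 38587/12894 5914/2149; -6264/2149 5914/2149 6624/2149]

x̄ = F·x = [4, -4, -15]
P̄ = F·P·Fᵀ + Q = [10 4 -12; 4 10 -2; -12 -2 36]
y = z − H·x̄ = [30, -20]
S = H·P̄·Hᵀ + R = [200 -132; -132 345]
K = P̄·Hᵀ·S⁻¹ = [667/8596 1051/6447; 1181/8596 1049/6447; 540/2149 -354/2149]
x' = x̄ + K·y = [39551/12894, -40391/12894, -8955/2149]
P' = (I − K·H)·P̄ = [38251/12894 -34303/12894 -6264/2149; -34303/12894 38587/12894 5914/2149; -6264/2149 5914/2149 6624/2149]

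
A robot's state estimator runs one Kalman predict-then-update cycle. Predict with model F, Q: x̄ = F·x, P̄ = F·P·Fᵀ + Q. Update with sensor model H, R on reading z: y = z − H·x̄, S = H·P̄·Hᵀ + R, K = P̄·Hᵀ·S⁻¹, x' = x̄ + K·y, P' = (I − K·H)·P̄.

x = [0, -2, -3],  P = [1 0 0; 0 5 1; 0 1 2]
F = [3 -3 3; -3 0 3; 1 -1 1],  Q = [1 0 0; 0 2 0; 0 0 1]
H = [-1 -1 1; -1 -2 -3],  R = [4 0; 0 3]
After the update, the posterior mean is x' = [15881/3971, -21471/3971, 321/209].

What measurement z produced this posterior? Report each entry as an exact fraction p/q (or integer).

x̄ = F·x = [-3, -9, -1]
P̄ = F·P·Fᵀ + Q = [55 0 18; 0 29 0; 18 0 7]
S = H·P̄·Hᵀ + R = [59 128; 128 345]
K = P̄·Hᵀ·S⁻¹ = [1187/3971 -1695/3971; -2581/3971 290/3971; 63/209 -47/209]
x' − x̄ = [27794/3971, 14268/3971, 530/209] = K·y
y = (KᵀK)⁻¹·Kᵀ·(x' − x̄) = [-8, -22]
z = y + H·x̄ = [-8, -22] + [11, 24] = [3, 2]

z = [3, 2]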